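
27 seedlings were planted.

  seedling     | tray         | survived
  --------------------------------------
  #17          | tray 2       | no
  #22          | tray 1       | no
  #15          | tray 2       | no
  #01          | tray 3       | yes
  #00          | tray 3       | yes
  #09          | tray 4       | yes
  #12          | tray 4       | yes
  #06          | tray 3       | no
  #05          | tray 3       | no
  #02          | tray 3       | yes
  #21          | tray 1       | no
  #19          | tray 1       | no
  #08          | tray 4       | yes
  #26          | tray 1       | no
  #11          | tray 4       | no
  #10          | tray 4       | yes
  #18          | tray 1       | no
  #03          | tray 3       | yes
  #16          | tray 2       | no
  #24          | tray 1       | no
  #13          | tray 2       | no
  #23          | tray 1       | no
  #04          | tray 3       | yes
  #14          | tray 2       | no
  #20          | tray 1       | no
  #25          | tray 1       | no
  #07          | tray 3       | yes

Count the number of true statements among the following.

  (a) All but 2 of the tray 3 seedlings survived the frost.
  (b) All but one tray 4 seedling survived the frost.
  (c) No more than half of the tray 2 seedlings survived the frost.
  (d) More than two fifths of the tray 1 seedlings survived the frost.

(a) tray 3: |A| = 8, |A ∩ B| = 6; needs |A ∖ B| = 2 — true.
(b) tray 4: |A| = 5, |A ∩ B| = 4; needs |A ∖ B| = 1 — true.
(c) tray 2: |A| = 5, |A ∩ B| = 0; needs |A ∩ B| ≤ |A ∖ B| — true.
(d) tray 1: |A| = 9, |A ∩ B| = 0; needs |A ∩ B| / |A| > 2/5 — false.

3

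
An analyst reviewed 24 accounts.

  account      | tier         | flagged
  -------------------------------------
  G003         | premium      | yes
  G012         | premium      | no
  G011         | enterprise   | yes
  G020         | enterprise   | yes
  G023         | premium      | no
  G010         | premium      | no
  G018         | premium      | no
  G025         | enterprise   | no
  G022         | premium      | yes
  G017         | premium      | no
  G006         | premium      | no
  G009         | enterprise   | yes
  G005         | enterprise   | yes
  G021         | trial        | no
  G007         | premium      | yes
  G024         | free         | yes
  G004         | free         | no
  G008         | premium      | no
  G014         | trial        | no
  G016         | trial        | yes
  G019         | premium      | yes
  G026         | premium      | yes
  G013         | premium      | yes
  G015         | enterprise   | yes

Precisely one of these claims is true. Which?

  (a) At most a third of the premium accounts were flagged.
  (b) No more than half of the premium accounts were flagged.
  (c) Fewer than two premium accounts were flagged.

|A| = 13, |A ∩ B| = 6, |A ∖ B| = 7.
(a) requires |A ∩ B| / |A| ≤ 1/3: false.
(b) requires |A ∩ B| ≤ |A ∖ B|: true.
(c) requires |A ∩ B| < 2: false.

(b)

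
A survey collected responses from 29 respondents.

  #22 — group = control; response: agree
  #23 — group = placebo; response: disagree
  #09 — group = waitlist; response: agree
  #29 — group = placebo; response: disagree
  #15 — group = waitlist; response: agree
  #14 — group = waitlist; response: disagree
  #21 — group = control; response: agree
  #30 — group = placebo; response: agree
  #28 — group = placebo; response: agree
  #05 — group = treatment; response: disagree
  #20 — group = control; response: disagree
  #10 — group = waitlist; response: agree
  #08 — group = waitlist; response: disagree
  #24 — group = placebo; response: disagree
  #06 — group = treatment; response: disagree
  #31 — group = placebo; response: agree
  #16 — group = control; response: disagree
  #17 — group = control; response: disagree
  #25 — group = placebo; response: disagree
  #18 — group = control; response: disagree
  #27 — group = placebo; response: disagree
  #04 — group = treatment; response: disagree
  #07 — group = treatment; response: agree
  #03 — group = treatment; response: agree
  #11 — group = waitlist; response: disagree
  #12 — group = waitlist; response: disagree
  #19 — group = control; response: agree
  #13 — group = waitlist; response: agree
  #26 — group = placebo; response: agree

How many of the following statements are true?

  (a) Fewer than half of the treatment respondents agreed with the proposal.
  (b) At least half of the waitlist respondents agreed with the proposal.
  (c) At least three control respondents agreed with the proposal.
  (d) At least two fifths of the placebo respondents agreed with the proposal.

4

(a) treatment: |A| = 5, |A ∩ B| = 2; needs |A ∩ B| < |A ∖ B| — true.
(b) waitlist: |A| = 8, |A ∩ B| = 4; needs |A ∩ B| ≥ |A ∖ B| — true.
(c) control: |A| = 7, |A ∩ B| = 3; needs |A ∩ B| ≥ 3 — true.
(d) placebo: |A| = 9, |A ∩ B| = 4; needs |A ∩ B| / |A| ≥ 2/5 — true.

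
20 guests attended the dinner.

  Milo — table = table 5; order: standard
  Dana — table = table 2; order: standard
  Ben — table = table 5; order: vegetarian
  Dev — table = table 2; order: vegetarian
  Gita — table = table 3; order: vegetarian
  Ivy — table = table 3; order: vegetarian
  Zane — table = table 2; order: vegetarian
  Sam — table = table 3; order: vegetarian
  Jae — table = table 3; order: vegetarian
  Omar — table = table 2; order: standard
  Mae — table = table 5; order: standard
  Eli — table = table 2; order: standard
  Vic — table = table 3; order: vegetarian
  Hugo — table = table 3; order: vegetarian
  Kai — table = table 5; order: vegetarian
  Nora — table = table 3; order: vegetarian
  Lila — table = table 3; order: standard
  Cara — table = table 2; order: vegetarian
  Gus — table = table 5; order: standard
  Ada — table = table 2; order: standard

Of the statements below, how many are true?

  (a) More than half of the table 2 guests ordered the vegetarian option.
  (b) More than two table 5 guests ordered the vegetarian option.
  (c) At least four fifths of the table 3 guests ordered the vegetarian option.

1

(a) table 2: |A| = 7, |A ∩ B| = 3; needs |A ∩ B| > |A ∖ B| — false.
(b) table 5: |A| = 5, |A ∩ B| = 2; needs |A ∩ B| > 2 — false.
(c) table 3: |A| = 8, |A ∩ B| = 7; needs |A ∩ B| / |A| ≥ 4/5 — true.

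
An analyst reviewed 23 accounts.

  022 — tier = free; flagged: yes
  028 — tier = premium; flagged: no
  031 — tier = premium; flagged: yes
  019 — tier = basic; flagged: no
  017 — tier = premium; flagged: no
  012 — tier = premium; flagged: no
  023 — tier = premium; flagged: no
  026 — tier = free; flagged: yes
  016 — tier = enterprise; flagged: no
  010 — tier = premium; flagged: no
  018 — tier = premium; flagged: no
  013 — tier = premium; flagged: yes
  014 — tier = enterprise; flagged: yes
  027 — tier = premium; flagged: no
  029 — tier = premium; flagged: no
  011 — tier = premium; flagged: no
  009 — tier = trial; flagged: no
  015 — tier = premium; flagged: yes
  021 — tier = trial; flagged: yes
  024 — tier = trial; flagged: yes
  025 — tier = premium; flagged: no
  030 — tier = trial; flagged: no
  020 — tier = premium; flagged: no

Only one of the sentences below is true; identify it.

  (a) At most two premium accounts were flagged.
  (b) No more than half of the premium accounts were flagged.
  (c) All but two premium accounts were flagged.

(b)

|A| = 14, |A ∩ B| = 3, |A ∖ B| = 11.
(a) requires |A ∩ B| ≤ 2: false.
(b) requires |A ∩ B| ≤ |A ∖ B|: true.
(c) requires |A ∖ B| = 2: false.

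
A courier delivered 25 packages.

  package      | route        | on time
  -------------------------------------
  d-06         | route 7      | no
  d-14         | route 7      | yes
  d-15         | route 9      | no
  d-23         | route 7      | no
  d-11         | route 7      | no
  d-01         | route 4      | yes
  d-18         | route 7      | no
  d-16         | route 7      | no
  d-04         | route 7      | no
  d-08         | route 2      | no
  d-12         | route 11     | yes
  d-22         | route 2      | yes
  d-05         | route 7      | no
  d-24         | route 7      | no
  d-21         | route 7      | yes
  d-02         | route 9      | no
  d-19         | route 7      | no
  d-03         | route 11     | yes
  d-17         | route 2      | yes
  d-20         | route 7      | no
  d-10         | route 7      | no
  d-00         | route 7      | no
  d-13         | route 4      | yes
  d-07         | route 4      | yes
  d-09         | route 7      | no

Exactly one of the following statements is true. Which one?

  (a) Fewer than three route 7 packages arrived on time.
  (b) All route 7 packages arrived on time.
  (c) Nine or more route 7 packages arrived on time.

(a)

|A| = 15, |A ∩ B| = 2, |A ∖ B| = 13.
(a) requires |A ∩ B| < 3: true.
(b) requires A ⊆ B, i.e. every element of A is in B (|A ∖ B| = 0): false.
(c) requires |A ∩ B| ≥ 9: false.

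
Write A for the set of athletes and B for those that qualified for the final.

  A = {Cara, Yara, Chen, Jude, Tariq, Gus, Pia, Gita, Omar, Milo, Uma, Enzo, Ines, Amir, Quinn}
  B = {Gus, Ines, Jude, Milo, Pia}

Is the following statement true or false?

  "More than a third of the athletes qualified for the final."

The determiner here denotes the relation: |A ∩ B| / |A| > 1/3.
|A| = 15, |A ∩ B| = 5, |A ∖ B| = 10.
|A ∩ B|/|A| = 5/15, so the statement is false.

False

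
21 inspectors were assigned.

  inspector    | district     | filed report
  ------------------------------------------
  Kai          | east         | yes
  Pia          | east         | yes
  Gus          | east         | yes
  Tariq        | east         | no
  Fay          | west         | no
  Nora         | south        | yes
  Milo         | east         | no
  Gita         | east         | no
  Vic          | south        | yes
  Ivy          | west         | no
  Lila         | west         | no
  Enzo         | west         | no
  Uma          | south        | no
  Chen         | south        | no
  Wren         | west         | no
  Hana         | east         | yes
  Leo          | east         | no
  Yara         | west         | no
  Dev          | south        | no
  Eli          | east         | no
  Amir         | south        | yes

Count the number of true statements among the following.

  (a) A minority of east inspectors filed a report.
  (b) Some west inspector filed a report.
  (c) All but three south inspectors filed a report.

2

(a) east: |A| = 9, |A ∩ B| = 4; needs |A ∩ B| < |A ∖ B| — true.
(b) west: |A| = 6, |A ∩ B| = 0; needs A ∩ B ≠ ∅ (|A ∩ B| ≥ 1) — false.
(c) south: |A| = 6, |A ∩ B| = 3; needs |A ∖ B| = 3 — true.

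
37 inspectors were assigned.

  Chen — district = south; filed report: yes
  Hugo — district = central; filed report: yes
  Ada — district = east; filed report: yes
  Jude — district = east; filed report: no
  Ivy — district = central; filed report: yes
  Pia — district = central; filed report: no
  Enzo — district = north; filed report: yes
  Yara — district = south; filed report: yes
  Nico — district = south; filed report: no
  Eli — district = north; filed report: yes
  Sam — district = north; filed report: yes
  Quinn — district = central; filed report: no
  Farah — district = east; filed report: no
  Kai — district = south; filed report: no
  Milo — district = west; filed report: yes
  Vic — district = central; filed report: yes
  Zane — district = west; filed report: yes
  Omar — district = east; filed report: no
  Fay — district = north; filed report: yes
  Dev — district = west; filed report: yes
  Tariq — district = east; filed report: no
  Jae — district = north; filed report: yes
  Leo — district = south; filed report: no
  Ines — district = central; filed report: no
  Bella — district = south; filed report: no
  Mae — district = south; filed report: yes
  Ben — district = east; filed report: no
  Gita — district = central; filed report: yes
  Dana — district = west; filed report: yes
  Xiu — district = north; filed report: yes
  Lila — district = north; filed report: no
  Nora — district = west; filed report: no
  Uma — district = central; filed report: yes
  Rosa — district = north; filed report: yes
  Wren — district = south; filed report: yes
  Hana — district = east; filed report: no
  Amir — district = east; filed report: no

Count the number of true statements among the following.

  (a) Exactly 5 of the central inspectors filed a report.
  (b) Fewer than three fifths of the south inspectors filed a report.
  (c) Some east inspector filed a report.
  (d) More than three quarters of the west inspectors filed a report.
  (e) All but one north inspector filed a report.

5

(a) central: |A| = 8, |A ∩ B| = 5; needs |A ∩ B| = 5 — true.
(b) south: |A| = 8, |A ∩ B| = 4; needs |A ∩ B| / |A| < 3/5 — true.
(c) east: |A| = 8, |A ∩ B| = 1; needs A ∩ B ≠ ∅ (|A ∩ B| ≥ 1) — true.
(d) west: |A| = 5, |A ∩ B| = 4; needs |A ∩ B| / |A| > 3/4 — true.
(e) north: |A| = 8, |A ∩ B| = 7; needs |A ∖ B| = 1 — true.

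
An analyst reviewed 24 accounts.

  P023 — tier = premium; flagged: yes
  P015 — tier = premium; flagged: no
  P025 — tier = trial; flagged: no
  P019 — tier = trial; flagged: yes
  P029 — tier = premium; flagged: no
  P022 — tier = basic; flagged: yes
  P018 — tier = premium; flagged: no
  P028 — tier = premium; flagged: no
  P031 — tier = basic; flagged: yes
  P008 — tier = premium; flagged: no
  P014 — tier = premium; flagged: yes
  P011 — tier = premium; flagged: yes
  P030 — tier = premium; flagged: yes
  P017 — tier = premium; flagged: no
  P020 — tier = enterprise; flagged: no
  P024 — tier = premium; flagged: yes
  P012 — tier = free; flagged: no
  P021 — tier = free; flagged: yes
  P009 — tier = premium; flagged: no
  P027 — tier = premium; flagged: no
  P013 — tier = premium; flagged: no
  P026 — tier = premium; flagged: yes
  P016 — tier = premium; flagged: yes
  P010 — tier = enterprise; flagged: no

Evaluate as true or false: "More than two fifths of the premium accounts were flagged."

True

Truth condition: |A ∩ B| / |A| > 2/5.
|A| = 16, |A ∩ B| = 7, |A ∖ B| = 9.
|A ∩ B|/|A| = 7/16, so the statement is true.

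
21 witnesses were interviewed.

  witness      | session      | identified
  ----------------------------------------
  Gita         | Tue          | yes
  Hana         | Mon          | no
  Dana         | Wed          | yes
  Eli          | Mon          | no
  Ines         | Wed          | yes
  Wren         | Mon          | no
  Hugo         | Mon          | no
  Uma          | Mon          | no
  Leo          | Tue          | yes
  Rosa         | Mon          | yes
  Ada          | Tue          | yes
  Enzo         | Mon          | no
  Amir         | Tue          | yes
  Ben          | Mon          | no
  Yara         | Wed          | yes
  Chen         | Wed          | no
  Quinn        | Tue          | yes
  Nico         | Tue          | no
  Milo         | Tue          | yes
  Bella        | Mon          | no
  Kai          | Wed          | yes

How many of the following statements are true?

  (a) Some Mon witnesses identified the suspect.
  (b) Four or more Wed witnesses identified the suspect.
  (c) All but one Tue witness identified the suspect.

3

(a) Mon: |A| = 9, |A ∩ B| = 1; needs A ∩ B ≠ ∅ (|A ∩ B| ≥ 1) — true.
(b) Wed: |A| = 5, |A ∩ B| = 4; needs |A ∩ B| ≥ 4 — true.
(c) Tue: |A| = 7, |A ∩ B| = 6; needs |A ∖ B| = 1 — true.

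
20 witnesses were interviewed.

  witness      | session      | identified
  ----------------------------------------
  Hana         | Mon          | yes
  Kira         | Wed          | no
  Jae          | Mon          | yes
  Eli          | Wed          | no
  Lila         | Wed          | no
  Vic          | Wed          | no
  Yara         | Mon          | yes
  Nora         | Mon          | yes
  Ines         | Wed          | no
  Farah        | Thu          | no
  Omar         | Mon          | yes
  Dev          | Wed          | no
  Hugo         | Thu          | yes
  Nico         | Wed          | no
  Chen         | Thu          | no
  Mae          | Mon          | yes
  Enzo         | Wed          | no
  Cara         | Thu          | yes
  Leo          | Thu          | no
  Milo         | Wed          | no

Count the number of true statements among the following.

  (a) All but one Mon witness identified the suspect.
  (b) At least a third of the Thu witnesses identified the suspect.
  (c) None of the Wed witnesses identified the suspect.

2

(a) Mon: |A| = 6, |A ∩ B| = 6; needs |A ∖ B| = 1 — false.
(b) Thu: |A| = 5, |A ∩ B| = 2; needs |A ∩ B| / |A| ≥ 1/3 — true.
(c) Wed: |A| = 9, |A ∩ B| = 0; needs A ∩ B = ∅ (|A ∩ B| = 0) — true.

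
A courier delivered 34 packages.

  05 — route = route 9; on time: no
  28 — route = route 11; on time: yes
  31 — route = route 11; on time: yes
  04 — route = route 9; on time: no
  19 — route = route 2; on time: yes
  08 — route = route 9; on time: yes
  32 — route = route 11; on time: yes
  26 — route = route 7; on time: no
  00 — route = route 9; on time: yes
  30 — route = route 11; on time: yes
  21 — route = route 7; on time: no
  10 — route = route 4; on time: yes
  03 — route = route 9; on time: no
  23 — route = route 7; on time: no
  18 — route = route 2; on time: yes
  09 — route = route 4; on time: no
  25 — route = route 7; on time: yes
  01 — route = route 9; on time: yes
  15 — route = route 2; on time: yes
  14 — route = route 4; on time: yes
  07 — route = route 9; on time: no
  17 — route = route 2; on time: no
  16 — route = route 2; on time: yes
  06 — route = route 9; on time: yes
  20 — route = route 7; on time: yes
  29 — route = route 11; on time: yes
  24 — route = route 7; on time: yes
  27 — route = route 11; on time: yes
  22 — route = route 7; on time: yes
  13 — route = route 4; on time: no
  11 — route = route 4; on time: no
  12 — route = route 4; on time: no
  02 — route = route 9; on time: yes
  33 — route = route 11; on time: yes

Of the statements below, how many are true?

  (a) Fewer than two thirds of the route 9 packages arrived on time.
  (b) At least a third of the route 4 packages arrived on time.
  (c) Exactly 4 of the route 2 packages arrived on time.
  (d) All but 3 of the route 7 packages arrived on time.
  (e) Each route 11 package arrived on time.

5

(a) route 9: |A| = 9, |A ∩ B| = 5; needs |A ∩ B| / |A| < 2/3 — true.
(b) route 4: |A| = 6, |A ∩ B| = 2; needs |A ∩ B| / |A| ≥ 1/3 — true.
(c) route 2: |A| = 5, |A ∩ B| = 4; needs |A ∩ B| = 4 — true.
(d) route 7: |A| = 7, |A ∩ B| = 4; needs |A ∖ B| = 3 — true.
(e) route 11: |A| = 7, |A ∩ B| = 7; needs A ⊆ B, i.e. every element of A is in B (|A ∖ B| = 0) — true.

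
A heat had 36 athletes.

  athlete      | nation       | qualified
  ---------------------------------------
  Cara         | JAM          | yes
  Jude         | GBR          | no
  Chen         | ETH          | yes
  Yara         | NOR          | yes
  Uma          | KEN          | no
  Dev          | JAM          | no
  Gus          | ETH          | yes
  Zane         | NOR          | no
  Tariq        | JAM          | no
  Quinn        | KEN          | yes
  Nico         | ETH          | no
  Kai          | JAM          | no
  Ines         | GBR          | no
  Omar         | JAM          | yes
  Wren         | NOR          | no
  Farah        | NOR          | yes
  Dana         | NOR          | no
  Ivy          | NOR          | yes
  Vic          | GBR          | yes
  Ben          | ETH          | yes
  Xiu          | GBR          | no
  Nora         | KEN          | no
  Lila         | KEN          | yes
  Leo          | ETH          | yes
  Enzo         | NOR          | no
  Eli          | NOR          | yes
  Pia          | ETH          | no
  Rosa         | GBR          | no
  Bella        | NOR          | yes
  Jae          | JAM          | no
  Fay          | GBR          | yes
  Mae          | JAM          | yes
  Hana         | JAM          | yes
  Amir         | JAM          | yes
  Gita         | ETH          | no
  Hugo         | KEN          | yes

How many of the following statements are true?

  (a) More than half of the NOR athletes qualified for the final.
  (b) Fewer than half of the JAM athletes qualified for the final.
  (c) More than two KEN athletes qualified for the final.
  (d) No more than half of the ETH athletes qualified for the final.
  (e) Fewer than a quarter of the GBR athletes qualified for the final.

(a) NOR: |A| = 9, |A ∩ B| = 5; needs |A ∩ B| > |A ∖ B| — true.
(b) JAM: |A| = 9, |A ∩ B| = 5; needs |A ∩ B| < |A ∖ B| — false.
(c) KEN: |A| = 5, |A ∩ B| = 3; needs |A ∩ B| > 2 — true.
(d) ETH: |A| = 7, |A ∩ B| = 4; needs |A ∩ B| ≤ |A ∖ B| — false.
(e) GBR: |A| = 6, |A ∩ B| = 2; needs |A ∩ B| / |A| < 1/4 — false.

2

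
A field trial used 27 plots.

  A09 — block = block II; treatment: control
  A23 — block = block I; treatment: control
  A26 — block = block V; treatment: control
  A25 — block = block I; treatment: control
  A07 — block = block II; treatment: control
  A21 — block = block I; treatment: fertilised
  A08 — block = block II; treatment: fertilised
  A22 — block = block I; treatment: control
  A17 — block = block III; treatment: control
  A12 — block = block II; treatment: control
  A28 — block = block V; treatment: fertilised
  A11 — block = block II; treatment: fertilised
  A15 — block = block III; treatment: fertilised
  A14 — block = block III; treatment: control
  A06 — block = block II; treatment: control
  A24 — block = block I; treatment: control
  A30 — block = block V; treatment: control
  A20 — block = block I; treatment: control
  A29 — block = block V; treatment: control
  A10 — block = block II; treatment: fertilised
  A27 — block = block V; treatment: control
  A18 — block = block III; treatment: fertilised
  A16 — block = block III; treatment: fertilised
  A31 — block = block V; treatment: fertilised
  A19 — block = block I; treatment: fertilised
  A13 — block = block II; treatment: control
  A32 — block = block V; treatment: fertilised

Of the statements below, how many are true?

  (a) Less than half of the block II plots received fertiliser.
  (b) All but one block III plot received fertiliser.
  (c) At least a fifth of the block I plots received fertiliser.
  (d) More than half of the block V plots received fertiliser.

2

(a) block II: |A| = 8, |A ∩ B| = 3; needs |A ∩ B| < |A ∖ B| — true.
(b) block III: |A| = 5, |A ∩ B| = 3; needs |A ∖ B| = 1 — false.
(c) block I: |A| = 7, |A ∩ B| = 2; needs |A ∩ B| / |A| ≥ 1/5 — true.
(d) block V: |A| = 7, |A ∩ B| = 3; needs |A ∩ B| > |A ∖ B| — false.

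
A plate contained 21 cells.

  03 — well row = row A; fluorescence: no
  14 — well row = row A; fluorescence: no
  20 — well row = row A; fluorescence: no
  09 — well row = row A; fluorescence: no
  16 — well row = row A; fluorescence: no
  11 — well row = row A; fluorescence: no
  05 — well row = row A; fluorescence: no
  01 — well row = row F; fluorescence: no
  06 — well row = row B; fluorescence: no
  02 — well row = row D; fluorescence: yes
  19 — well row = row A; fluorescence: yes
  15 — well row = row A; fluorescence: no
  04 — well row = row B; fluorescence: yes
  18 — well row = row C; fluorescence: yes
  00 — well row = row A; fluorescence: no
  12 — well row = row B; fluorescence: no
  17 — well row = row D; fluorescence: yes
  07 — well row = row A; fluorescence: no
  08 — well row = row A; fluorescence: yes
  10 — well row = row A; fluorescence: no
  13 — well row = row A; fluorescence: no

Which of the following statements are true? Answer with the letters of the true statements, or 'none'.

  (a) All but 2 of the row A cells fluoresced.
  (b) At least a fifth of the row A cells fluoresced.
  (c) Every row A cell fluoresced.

|A| = 14, |A ∩ B| = 2, |A ∖ B| = 12.
(a) |A ∖ B| = 2: fails.
(b) |A ∩ B| / |A| ≥ 1/5: fails.
(c) A ⊆ B, i.e. every element of A is in B (|A ∖ B| = 0): fails.

none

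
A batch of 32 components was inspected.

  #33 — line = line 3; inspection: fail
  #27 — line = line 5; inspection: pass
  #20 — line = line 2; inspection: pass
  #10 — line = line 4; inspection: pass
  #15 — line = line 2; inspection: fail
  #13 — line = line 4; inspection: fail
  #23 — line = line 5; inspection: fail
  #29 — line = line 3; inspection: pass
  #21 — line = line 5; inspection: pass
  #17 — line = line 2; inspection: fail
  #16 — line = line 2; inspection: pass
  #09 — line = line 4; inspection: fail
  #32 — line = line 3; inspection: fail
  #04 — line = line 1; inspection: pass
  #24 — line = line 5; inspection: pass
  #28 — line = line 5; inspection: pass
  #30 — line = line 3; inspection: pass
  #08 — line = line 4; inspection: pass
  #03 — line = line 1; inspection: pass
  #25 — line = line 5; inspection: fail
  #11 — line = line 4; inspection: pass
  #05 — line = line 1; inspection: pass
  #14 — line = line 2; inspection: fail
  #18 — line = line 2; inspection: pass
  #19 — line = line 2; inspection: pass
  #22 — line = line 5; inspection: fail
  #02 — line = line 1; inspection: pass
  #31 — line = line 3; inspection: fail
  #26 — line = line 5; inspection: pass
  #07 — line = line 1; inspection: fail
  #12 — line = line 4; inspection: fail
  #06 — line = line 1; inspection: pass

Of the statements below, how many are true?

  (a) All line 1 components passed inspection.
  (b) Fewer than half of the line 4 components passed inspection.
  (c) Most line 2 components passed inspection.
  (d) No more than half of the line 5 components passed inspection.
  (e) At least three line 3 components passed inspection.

(a) line 1: |A| = 6, |A ∩ B| = 5; needs A ⊆ B, i.e. every element of A is in B (|A ∖ B| = 0) — false.
(b) line 4: |A| = 6, |A ∩ B| = 3; needs |A ∩ B| < |A ∖ B| — false.
(c) line 2: |A| = 7, |A ∩ B| = 4; needs |A ∩ B| > |A ∖ B| — true.
(d) line 5: |A| = 8, |A ∩ B| = 5; needs |A ∩ B| ≤ |A ∖ B| — false.
(e) line 3: |A| = 5, |A ∩ B| = 2; needs |A ∩ B| ≥ 3 — false.

1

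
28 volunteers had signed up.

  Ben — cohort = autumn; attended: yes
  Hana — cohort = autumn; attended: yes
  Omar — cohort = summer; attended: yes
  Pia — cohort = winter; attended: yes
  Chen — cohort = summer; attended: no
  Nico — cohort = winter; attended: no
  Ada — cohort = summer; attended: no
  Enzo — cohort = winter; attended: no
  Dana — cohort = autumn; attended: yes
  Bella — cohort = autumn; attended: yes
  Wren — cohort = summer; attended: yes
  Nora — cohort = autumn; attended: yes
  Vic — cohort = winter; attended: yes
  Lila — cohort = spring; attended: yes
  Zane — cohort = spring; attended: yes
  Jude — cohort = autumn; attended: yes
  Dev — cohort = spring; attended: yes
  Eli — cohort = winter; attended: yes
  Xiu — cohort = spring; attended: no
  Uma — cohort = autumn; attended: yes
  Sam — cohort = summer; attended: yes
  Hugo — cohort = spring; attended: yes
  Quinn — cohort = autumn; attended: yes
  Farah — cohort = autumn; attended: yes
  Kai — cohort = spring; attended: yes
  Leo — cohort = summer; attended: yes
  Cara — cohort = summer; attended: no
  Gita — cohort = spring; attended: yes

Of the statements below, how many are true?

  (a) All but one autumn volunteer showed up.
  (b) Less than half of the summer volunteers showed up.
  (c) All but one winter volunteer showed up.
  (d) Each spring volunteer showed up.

0

(a) autumn: |A| = 9, |A ∩ B| = 9; needs |A ∖ B| = 1 — false.
(b) summer: |A| = 7, |A ∩ B| = 4; needs |A ∩ B| < |A ∖ B| — false.
(c) winter: |A| = 5, |A ∩ B| = 3; needs |A ∖ B| = 1 — false.
(d) spring: |A| = 7, |A ∩ B| = 6; needs A ⊆ B, i.e. every element of A is in B (|A ∖ B| = 0) — false.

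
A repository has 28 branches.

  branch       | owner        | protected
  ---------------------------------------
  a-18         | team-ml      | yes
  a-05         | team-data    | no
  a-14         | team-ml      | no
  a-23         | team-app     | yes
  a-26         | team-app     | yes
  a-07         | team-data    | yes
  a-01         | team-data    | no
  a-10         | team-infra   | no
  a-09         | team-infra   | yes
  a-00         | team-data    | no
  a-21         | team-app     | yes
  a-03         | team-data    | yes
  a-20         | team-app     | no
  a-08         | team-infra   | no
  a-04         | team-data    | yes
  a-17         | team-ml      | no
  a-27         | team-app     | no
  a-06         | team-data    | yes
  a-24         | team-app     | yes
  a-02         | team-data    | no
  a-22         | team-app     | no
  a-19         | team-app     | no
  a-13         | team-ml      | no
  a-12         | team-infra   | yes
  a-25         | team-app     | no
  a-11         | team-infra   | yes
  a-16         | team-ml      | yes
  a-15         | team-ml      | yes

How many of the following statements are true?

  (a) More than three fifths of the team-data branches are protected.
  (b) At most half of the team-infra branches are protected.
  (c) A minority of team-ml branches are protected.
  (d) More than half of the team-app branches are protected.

(a) team-data: |A| = 8, |A ∩ B| = 4; needs |A ∩ B| / |A| > 3/5 — false.
(b) team-infra: |A| = 5, |A ∩ B| = 3; needs |A ∩ B| ≤ |A ∖ B| — false.
(c) team-ml: |A| = 6, |A ∩ B| = 3; needs |A ∩ B| < |A ∖ B| — false.
(d) team-app: |A| = 9, |A ∩ B| = 4; needs |A ∩ B| > |A ∖ B| — false.

0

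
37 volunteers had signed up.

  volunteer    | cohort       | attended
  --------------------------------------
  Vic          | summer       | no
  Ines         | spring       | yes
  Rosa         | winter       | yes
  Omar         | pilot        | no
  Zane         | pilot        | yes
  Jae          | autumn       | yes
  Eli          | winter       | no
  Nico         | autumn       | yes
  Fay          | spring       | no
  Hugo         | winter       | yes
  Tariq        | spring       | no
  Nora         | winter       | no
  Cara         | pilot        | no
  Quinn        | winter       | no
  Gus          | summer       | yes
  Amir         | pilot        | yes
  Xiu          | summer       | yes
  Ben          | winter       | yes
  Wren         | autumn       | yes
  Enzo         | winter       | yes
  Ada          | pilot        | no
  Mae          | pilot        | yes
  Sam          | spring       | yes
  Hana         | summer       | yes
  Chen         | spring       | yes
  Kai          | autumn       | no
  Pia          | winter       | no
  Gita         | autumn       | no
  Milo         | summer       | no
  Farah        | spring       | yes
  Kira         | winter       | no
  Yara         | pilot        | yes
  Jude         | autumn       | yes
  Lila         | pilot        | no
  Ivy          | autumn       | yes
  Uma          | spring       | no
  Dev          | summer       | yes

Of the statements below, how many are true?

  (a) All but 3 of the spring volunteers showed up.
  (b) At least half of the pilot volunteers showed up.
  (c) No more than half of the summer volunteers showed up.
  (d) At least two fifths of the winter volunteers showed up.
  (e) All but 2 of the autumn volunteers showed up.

4

(a) spring: |A| = 7, |A ∩ B| = 4; needs |A ∖ B| = 3 — true.
(b) pilot: |A| = 8, |A ∩ B| = 4; needs |A ∩ B| ≥ |A ∖ B| — true.
(c) summer: |A| = 6, |A ∩ B| = 4; needs |A ∩ B| ≤ |A ∖ B| — false.
(d) winter: |A| = 9, |A ∩ B| = 4; needs |A ∩ B| / |A| ≥ 2/5 — true.
(e) autumn: |A| = 7, |A ∩ B| = 5; needs |A ∖ B| = 2 — true.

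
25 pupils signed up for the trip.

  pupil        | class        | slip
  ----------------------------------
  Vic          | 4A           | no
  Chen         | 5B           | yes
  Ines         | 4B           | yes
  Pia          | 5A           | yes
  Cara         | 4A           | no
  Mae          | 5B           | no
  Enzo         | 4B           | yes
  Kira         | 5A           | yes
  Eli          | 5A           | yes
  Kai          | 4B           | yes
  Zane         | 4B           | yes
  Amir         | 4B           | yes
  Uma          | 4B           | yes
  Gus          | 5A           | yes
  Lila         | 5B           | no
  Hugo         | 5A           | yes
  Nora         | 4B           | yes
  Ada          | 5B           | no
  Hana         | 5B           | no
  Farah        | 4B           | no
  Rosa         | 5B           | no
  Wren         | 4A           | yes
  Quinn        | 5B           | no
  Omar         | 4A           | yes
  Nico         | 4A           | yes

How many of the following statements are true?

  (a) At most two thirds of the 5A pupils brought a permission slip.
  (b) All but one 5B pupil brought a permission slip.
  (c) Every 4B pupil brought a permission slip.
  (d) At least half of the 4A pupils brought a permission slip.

(a) 5A: |A| = 5, |A ∩ B| = 5; needs |A ∩ B| / |A| ≤ 2/3 — false.
(b) 5B: |A| = 7, |A ∩ B| = 1; needs |A ∖ B| = 1 — false.
(c) 4B: |A| = 8, |A ∩ B| = 7; needs A ⊆ B, i.e. every element of A is in B (|A ∖ B| = 0) — false.
(d) 4A: |A| = 5, |A ∩ B| = 3; needs |A ∩ B| ≥ |A ∖ B| — true.

1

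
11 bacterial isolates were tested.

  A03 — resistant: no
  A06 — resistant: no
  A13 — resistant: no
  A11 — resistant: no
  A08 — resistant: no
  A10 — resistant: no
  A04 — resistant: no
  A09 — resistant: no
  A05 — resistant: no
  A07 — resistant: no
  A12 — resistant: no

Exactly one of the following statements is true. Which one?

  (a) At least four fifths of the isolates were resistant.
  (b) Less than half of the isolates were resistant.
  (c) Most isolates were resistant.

(b)

|A| = 11, |A ∩ B| = 0, |A ∖ B| = 11.
(a) requires |A ∩ B| / |A| ≥ 4/5: false.
(b) requires |A ∩ B| < |A ∖ B|: true.
(c) requires |A ∩ B| > |A ∖ B|: false.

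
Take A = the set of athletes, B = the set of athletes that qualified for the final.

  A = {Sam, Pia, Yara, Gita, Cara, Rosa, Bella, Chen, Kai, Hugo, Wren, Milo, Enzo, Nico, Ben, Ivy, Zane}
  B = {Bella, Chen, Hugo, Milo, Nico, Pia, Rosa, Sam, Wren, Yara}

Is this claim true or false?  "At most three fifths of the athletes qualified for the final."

'At most three fifths of the athletes qualified for the final' holds iff |A ∩ B| / |A| ≤ 3/5.
|A| = 17, |A ∩ B| = 10, |A ∖ B| = 7.
|A ∩ B|/|A| = 10/17, so the statement is true.

True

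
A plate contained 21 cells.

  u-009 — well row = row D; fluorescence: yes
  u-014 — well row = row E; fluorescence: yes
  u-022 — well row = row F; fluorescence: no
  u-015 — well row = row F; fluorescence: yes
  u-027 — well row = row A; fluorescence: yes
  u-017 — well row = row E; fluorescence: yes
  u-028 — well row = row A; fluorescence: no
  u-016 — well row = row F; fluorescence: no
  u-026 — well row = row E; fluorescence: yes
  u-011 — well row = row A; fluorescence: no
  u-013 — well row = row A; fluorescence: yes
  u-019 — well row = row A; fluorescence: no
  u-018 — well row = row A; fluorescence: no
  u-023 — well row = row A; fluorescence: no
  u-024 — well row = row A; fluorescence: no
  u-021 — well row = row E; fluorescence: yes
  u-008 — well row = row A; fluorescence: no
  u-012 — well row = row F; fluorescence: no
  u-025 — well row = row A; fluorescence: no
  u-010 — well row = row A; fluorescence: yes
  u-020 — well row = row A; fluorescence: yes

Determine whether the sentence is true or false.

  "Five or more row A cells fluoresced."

Truth condition: |A ∩ B| ≥ 5.
A (the restrictor) = {u-027, u-028, u-011, u-013, u-019, u-018, u-023, u-024, u-008, u-025, u-010, u-020}, |A| = 12.
A ∩ B = {u-027, u-013, u-010, u-020}, so |A ∩ B| = 4.
|A ∩ B| = 4, so the statement is false.

False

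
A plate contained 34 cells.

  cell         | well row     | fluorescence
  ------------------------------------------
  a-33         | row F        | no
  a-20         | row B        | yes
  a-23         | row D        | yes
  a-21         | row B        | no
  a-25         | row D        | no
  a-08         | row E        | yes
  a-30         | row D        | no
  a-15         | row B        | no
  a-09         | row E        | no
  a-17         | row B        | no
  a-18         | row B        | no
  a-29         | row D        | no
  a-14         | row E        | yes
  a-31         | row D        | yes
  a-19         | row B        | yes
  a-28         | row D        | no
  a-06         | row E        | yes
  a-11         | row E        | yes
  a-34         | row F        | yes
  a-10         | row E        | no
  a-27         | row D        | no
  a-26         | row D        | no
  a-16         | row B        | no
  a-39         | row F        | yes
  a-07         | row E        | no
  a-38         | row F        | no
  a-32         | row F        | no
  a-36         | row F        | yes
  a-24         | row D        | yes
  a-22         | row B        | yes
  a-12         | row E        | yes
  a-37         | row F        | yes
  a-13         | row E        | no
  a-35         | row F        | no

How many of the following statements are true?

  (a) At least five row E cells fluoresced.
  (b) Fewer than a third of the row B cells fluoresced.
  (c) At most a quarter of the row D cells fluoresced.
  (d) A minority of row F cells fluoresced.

1

(a) row E: |A| = 9, |A ∩ B| = 5; needs |A ∩ B| ≥ 5 — true.
(b) row B: |A| = 8, |A ∩ B| = 3; needs |A ∩ B| / |A| < 1/3 — false.
(c) row D: |A| = 9, |A ∩ B| = 3; needs |A ∩ B| / |A| ≤ 1/4 — false.
(d) row F: |A| = 8, |A ∩ B| = 4; needs |A ∩ B| < |A ∖ B| — false.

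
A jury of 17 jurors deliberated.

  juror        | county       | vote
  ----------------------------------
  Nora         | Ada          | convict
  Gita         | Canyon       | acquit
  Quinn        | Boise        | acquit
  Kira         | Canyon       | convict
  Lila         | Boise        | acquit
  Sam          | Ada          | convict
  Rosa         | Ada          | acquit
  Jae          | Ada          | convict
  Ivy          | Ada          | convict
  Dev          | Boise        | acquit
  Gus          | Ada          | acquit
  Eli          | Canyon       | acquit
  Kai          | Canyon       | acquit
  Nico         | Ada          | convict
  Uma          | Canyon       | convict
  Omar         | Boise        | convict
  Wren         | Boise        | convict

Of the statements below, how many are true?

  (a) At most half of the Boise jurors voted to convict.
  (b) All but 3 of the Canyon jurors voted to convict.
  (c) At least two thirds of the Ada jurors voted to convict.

3

(a) Boise: |A| = 5, |A ∩ B| = 2; needs |A ∩ B| ≤ |A ∖ B| — true.
(b) Canyon: |A| = 5, |A ∩ B| = 2; needs |A ∖ B| = 3 — true.
(c) Ada: |A| = 7, |A ∩ B| = 5; needs |A ∩ B| / |A| ≥ 2/3 — true.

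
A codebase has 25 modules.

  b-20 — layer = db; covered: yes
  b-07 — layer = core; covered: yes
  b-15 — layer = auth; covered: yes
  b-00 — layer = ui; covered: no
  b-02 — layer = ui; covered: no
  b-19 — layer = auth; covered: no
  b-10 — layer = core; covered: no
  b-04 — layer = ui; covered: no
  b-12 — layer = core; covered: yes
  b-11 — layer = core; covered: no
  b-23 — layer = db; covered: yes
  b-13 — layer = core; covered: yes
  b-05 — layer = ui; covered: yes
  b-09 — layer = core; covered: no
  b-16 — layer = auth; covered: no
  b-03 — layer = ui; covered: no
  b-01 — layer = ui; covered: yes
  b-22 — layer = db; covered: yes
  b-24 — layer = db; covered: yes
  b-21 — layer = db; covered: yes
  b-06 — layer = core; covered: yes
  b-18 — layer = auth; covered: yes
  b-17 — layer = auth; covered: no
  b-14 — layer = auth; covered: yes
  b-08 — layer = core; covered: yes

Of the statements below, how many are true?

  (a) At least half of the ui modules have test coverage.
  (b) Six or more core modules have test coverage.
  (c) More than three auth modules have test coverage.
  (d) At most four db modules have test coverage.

(a) ui: |A| = 6, |A ∩ B| = 2; needs |A ∩ B| ≥ |A ∖ B| — false.
(b) core: |A| = 8, |A ∩ B| = 5; needs |A ∩ B| ≥ 6 — false.
(c) auth: |A| = 6, |A ∩ B| = 3; needs |A ∩ B| > 3 — false.
(d) db: |A| = 5, |A ∩ B| = 5; needs |A ∩ B| ≤ 4 — false.

0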